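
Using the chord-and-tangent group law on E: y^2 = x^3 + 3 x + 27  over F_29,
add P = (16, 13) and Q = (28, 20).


P != Q, so use the chord formula.
s = (y2 - y1) / (x2 - x1) = (7) / (12) mod 29 = 3
x3 = s^2 - x1 - x2 mod 29 = 3^2 - 16 - 28 = 23
y3 = s (x1 - x3) - y1 mod 29 = 3 * (16 - 23) - 13 = 24

P + Q = (23, 24)


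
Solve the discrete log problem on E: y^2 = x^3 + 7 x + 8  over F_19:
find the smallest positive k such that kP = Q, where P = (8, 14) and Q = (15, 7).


Enumerate multiples of P until we hit Q = (15, 7):
  1P = (8, 14)
  2P = (4, 9)
  3P = (5, 4)
  4P = (15, 7)
Match found at i = 4.

k = 4


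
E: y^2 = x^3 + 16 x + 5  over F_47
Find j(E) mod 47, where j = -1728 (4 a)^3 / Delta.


Delta = -16(4 a^3 + 27 b^2) mod 47 = 32
-1728 * (4 a)^3 = -1728 * (4*16)^3 mod 47 = 40
j = 40 * 32^(-1) mod 47 = 13

j = 13 (mod 47)


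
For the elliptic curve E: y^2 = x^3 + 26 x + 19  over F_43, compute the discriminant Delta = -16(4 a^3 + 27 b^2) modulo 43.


4 a^3 + 27 b^2 = 4*26^3 + 27*19^2 = 70304 + 9747 = 80051
Delta = -16 * (80051) = -1280816
Delta mod 43 = 25

Delta = 25 (mod 43)


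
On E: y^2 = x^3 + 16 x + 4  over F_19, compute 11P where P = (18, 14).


k = 11 = 1011_2 (binary, LSB first: 1101)
Double-and-add from P = (18, 14):
  bit 0 = 1: acc = O + (18, 14) = (18, 14)
  bit 1 = 1: acc = (18, 14) + (2, 5) = (8, 13)
  bit 2 = 0: acc unchanged = (8, 13)
  bit 3 = 1: acc = (8, 13) + (12, 9) = (0, 17)

11P = (0, 17)


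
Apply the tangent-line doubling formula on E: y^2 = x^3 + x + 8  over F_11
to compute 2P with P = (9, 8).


Doubling: s = (3 x1^2 + a) / (2 y1)
s = (3*9^2 + 1) / (2*8) mod 11 = 7
x3 = s^2 - 2 x1 mod 11 = 7^2 - 2*9 = 9
y3 = s (x1 - x3) - y1 mod 11 = 7 * (9 - 9) - 8 = 3

2P = (9, 3)


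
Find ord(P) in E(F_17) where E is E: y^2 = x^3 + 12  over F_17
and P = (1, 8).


Compute successive multiples of P until we hit O:
  1P = (1, 8)
  2P = (7, 10)
  3P = (11, 0)
  4P = (7, 7)
  5P = (1, 9)
  6P = O

ord(P) = 6


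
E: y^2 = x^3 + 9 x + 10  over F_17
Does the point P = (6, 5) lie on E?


Check whether y^2 = x^3 + 9 x + 10 (mod 17) for (x, y) = (6, 5).
LHS: y^2 = 5^2 mod 17 = 8
RHS: x^3 + 9 x + 10 = 6^3 + 9*6 + 10 mod 17 = 8
LHS = RHS

Yes, on the curve


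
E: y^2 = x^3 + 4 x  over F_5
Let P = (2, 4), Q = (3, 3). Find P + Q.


P != Q, so use the chord formula.
s = (y2 - y1) / (x2 - x1) = (4) / (1) mod 5 = 4
x3 = s^2 - x1 - x2 mod 5 = 4^2 - 2 - 3 = 1
y3 = s (x1 - x3) - y1 mod 5 = 4 * (2 - 1) - 4 = 0

P + Q = (1, 0)


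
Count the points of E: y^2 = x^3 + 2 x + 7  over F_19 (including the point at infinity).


For each x in F_19, count y with y^2 = x^3 + 2 x + 7 mod 19:
  x = 0: RHS = 7, y in [8, 11]  -> 2 point(s)
  x = 2: RHS = 0, y in [0]  -> 1 point(s)
  x = 5: RHS = 9, y in [3, 16]  -> 2 point(s)
  x = 6: RHS = 7, y in [8, 11]  -> 2 point(s)
  x = 10: RHS = 1, y in [1, 18]  -> 2 point(s)
  x = 11: RHS = 11, y in [7, 12]  -> 2 point(s)
  x = 12: RHS = 11, y in [7, 12]  -> 2 point(s)
  x = 13: RHS = 7, y in [8, 11]  -> 2 point(s)
  x = 14: RHS = 5, y in [9, 10]  -> 2 point(s)
  x = 15: RHS = 11, y in [7, 12]  -> 2 point(s)
  x = 18: RHS = 4, y in [2, 17]  -> 2 point(s)
Affine points: 21. Add the point at infinity: total = 22.

#E(F_19) = 22


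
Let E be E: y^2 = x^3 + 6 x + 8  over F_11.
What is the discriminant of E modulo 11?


4 a^3 + 27 b^2 = 4*6^3 + 27*8^2 = 864 + 1728 = 2592
Delta = -16 * (2592) = -41472
Delta mod 11 = 9

Delta = 9 (mod 11)


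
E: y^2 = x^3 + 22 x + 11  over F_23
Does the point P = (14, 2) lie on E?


Check whether y^2 = x^3 + 22 x + 11 (mod 23) for (x, y) = (14, 2).
LHS: y^2 = 2^2 mod 23 = 4
RHS: x^3 + 22 x + 11 = 14^3 + 22*14 + 11 mod 23 = 4
LHS = RHS

Yes, on the curve


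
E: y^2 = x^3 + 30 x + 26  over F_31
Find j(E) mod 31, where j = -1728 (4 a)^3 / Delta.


Delta = -16(4 a^3 + 27 b^2) mod 31 = 21
-1728 * (4 a)^3 = -1728 * (4*30)^3 mod 31 = 15
j = 15 * 21^(-1) mod 31 = 14

j = 14 (mod 31)


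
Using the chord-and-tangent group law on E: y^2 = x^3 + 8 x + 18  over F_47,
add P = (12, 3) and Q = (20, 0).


P != Q, so use the chord formula.
s = (y2 - y1) / (x2 - x1) = (44) / (8) mod 47 = 29
x3 = s^2 - x1 - x2 mod 47 = 29^2 - 12 - 20 = 10
y3 = s (x1 - x3) - y1 mod 47 = 29 * (12 - 10) - 3 = 8

P + Q = (10, 8)


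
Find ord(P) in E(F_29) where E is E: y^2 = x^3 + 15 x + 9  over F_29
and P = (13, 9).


Compute successive multiples of P until we hit O:
  1P = (13, 9)
  2P = (3, 20)
  3P = (0, 26)
  4P = (22, 5)
  5P = (1, 5)
  6P = (28, 15)
  7P = (16, 13)
  8P = (5, 21)
  ... (continuing to 34P)
  34P = O

ord(P) = 34


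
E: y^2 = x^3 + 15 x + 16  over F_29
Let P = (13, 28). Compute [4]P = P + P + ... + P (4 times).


k = 4 = 100_2 (binary, LSB first: 001)
Double-and-add from P = (13, 28):
  bit 0 = 0: acc unchanged = O
  bit 1 = 0: acc unchanged = O
  bit 2 = 1: acc = O + (0, 4) = (0, 4)

4P = (0, 4)


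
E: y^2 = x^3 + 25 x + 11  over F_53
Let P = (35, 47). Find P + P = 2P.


Doubling: s = (3 x1^2 + a) / (2 y1)
s = (3*35^2 + 25) / (2*47) mod 53 = 45
x3 = s^2 - 2 x1 mod 53 = 45^2 - 2*35 = 47
y3 = s (x1 - x3) - y1 mod 53 = 45 * (35 - 47) - 47 = 49

2P = (47, 49)


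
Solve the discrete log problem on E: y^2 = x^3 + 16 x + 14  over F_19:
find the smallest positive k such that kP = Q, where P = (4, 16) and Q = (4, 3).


Enumerate multiples of P until we hit Q = (4, 3):
  1P = (4, 16)
  2P = (15, 0)
  3P = (4, 3)
Match found at i = 3.

k = 3


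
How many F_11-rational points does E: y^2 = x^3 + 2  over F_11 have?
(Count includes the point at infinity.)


For each x in F_11, count y with y^2 = x^3 + 0 x + 2 mod 11:
  x = 1: RHS = 3, y in [5, 6]  -> 2 point(s)
  x = 4: RHS = 0, y in [0]  -> 1 point(s)
  x = 6: RHS = 9, y in [3, 8]  -> 2 point(s)
  x = 7: RHS = 4, y in [2, 9]  -> 2 point(s)
  x = 9: RHS = 5, y in [4, 7]  -> 2 point(s)
  x = 10: RHS = 1, y in [1, 10]  -> 2 point(s)
Affine points: 11. Add the point at infinity: total = 12.

#E(F_11) = 12


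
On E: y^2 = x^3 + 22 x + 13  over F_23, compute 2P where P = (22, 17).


Doubling: s = (3 x1^2 + a) / (2 y1)
s = (3*22^2 + 22) / (2*17) mod 23 = 19
x3 = s^2 - 2 x1 mod 23 = 19^2 - 2*22 = 18
y3 = s (x1 - x3) - y1 mod 23 = 19 * (22 - 18) - 17 = 13

2P = (18, 13)


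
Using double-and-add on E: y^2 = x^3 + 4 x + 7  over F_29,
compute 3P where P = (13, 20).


k = 3 = 11_2 (binary, LSB first: 11)
Double-and-add from P = (13, 20):
  bit 0 = 1: acc = O + (13, 20) = (13, 20)
  bit 1 = 1: acc = (13, 20) + (4, 0) = (13, 9)

3P = (13, 9)


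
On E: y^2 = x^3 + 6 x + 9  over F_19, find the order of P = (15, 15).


Compute successive multiples of P until we hit O:
  1P = (15, 15)
  2P = (12, 17)
  3P = (3, 15)
  4P = (1, 4)
  5P = (1, 15)
  6P = (3, 4)
  7P = (12, 2)
  8P = (15, 4)
  ... (continuing to 9P)
  9P = O

ord(P) = 9


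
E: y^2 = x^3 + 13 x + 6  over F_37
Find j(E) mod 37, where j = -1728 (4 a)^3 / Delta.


Delta = -16(4 a^3 + 27 b^2) mod 37 = 17
-1728 * (4 a)^3 = -1728 * (4*13)^3 mod 37 = 14
j = 14 * 17^(-1) mod 37 = 3

j = 3 (mod 37)


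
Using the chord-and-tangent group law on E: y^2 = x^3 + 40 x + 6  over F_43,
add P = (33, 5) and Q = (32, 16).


P != Q, so use the chord formula.
s = (y2 - y1) / (x2 - x1) = (11) / (42) mod 43 = 32
x3 = s^2 - x1 - x2 mod 43 = 32^2 - 33 - 32 = 13
y3 = s (x1 - x3) - y1 mod 43 = 32 * (33 - 13) - 5 = 33

P + Q = (13, 33)


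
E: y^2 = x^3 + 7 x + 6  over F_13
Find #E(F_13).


For each x in F_13, count y with y^2 = x^3 + 7 x + 6 mod 13:
  x = 1: RHS = 1, y in [1, 12]  -> 2 point(s)
  x = 5: RHS = 10, y in [6, 7]  -> 2 point(s)
  x = 6: RHS = 4, y in [2, 11]  -> 2 point(s)
  x = 10: RHS = 10, y in [6, 7]  -> 2 point(s)
  x = 11: RHS = 10, y in [6, 7]  -> 2 point(s)
Affine points: 10. Add the point at infinity: total = 11.

#E(F_13) = 11


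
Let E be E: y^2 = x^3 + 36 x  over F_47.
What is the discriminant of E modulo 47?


4 a^3 + 27 b^2 = 4*36^3 + 27*0^2 = 186624 + 0 = 186624
Delta = -16 * (186624) = -2985984
Delta mod 47 = 20

Delta = 20 (mod 47)


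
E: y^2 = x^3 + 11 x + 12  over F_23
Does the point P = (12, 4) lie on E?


Check whether y^2 = x^3 + 11 x + 12 (mod 23) for (x, y) = (12, 4).
LHS: y^2 = 4^2 mod 23 = 16
RHS: x^3 + 11 x + 12 = 12^3 + 11*12 + 12 mod 23 = 9
LHS != RHS

No, not on the curve


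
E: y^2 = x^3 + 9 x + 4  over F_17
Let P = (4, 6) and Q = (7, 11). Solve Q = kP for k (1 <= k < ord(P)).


Enumerate multiples of P until we hit Q = (7, 11):
  1P = (4, 6)
  2P = (5, 2)
  3P = (7, 6)
  4P = (6, 11)
  5P = (9, 7)
  6P = (2, 8)
  7P = (12, 2)
  8P = (14, 16)
  9P = (0, 15)
  10P = (0, 2)
  11P = (14, 1)
  12P = (12, 15)
  13P = (2, 9)
  14P = (9, 10)
  15P = (6, 6)
  16P = (7, 11)
Match found at i = 16.

k = 16


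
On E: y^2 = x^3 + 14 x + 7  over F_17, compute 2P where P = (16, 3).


Doubling: s = (3 x1^2 + a) / (2 y1)
s = (3*16^2 + 14) / (2*3) mod 17 = 0
x3 = s^2 - 2 x1 mod 17 = 0^2 - 2*16 = 2
y3 = s (x1 - x3) - y1 mod 17 = 0 * (16 - 2) - 3 = 14

2P = (2, 14)


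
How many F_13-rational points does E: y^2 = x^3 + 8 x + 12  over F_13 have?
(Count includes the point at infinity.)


For each x in F_13, count y with y^2 = x^3 + 8 x + 12 mod 13:
  x = 0: RHS = 12, y in [5, 8]  -> 2 point(s)
  x = 2: RHS = 10, y in [6, 7]  -> 2 point(s)
  x = 4: RHS = 4, y in [2, 11]  -> 2 point(s)
  x = 6: RHS = 3, y in [4, 9]  -> 2 point(s)
  x = 8: RHS = 3, y in [4, 9]  -> 2 point(s)
  x = 10: RHS = 0, y in [0]  -> 1 point(s)
  x = 11: RHS = 1, y in [1, 12]  -> 2 point(s)
  x = 12: RHS = 3, y in [4, 9]  -> 2 point(s)
Affine points: 15. Add the point at infinity: total = 16.

#E(F_13) = 16


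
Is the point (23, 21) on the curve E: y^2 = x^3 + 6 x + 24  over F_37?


Check whether y^2 = x^3 + 6 x + 24 (mod 37) for (x, y) = (23, 21).
LHS: y^2 = 21^2 mod 37 = 34
RHS: x^3 + 6 x + 24 = 23^3 + 6*23 + 24 mod 37 = 8
LHS != RHS

No, not on the curve


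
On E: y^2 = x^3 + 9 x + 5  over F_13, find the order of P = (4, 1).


Compute successive multiples of P until we hit O:
  1P = (4, 1)
  2P = (8, 2)
  3P = (10, 4)
  4P = (9, 3)
  5P = (9, 10)
  6P = (10, 9)
  7P = (8, 11)
  8P = (4, 12)
  ... (continuing to 9P)
  9P = O

ord(P) = 9


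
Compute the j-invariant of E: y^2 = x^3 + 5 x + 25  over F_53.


Delta = -16(4 a^3 + 27 b^2) mod 53 = 38
-1728 * (4 a)^3 = -1728 * (4*5)^3 mod 53 = 43
j = 43 * 38^(-1) mod 53 = 36

j = 36 (mod 53)


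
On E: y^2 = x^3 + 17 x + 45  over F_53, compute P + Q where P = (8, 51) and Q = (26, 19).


P != Q, so use the chord formula.
s = (y2 - y1) / (x2 - x1) = (21) / (18) mod 53 = 10
x3 = s^2 - x1 - x2 mod 53 = 10^2 - 8 - 26 = 13
y3 = s (x1 - x3) - y1 mod 53 = 10 * (8 - 13) - 51 = 5

P + Q = (13, 5)


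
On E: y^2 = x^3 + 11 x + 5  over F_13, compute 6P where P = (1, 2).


k = 6 = 110_2 (binary, LSB first: 011)
Double-and-add from P = (1, 2):
  bit 0 = 0: acc unchanged = O
  bit 1 = 1: acc = O + (7, 3) = (7, 3)
  bit 2 = 1: acc = (7, 3) + (2, 3) = (4, 10)

6P = (4, 10)


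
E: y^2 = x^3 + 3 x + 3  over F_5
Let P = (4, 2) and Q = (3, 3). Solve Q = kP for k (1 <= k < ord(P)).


Enumerate multiples of P until we hit Q = (3, 3):
  1P = (4, 2)
  2P = (3, 2)
  3P = (3, 3)
Match found at i = 3.

k = 3


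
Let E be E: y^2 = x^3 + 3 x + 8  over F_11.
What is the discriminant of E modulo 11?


4 a^3 + 27 b^2 = 4*3^3 + 27*8^2 = 108 + 1728 = 1836
Delta = -16 * (1836) = -29376
Delta mod 11 = 5

Delta = 5 (mod 11)


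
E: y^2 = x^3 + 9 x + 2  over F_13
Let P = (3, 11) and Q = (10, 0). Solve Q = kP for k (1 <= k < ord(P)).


Enumerate multiples of P until we hit Q = (10, 0):
  1P = (3, 11)
  2P = (10, 0)
Match found at i = 2.

k = 2


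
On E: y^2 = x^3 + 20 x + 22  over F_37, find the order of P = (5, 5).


Compute successive multiples of P until we hit O:
  1P = (5, 5)
  2P = (34, 34)
  3P = (36, 1)
  4P = (17, 24)
  5P = (8, 18)
  6P = (14, 30)
  7P = (28, 1)
  8P = (29, 4)
  ... (continuing to 40P)
  40P = O

ord(P) = 40


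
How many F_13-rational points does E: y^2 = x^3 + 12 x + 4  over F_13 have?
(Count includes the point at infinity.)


For each x in F_13, count y with y^2 = x^3 + 12 x + 4 mod 13:
  x = 0: RHS = 4, y in [2, 11]  -> 2 point(s)
  x = 1: RHS = 4, y in [2, 11]  -> 2 point(s)
  x = 2: RHS = 10, y in [6, 7]  -> 2 point(s)
  x = 4: RHS = 12, y in [5, 8]  -> 2 point(s)
  x = 8: RHS = 1, y in [1, 12]  -> 2 point(s)
  x = 9: RHS = 9, y in [3, 10]  -> 2 point(s)
  x = 12: RHS = 4, y in [2, 11]  -> 2 point(s)
Affine points: 14. Add the point at infinity: total = 15.

#E(F_13) = 15


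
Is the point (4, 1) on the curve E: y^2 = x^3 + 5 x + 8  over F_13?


Check whether y^2 = x^3 + 5 x + 8 (mod 13) for (x, y) = (4, 1).
LHS: y^2 = 1^2 mod 13 = 1
RHS: x^3 + 5 x + 8 = 4^3 + 5*4 + 8 mod 13 = 1
LHS = RHS

Yes, on the curve


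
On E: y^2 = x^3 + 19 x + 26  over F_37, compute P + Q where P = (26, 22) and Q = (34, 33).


P != Q, so use the chord formula.
s = (y2 - y1) / (x2 - x1) = (11) / (8) mod 37 = 6
x3 = s^2 - x1 - x2 mod 37 = 6^2 - 26 - 34 = 13
y3 = s (x1 - x3) - y1 mod 37 = 6 * (26 - 13) - 22 = 19

P + Q = (13, 19)


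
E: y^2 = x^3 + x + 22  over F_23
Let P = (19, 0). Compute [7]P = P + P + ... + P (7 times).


k = 7 = 111_2 (binary, LSB first: 111)
Double-and-add from P = (19, 0):
  bit 0 = 1: acc = O + (19, 0) = (19, 0)
  bit 1 = 1: acc = (19, 0) + O = (19, 0)
  bit 2 = 1: acc = (19, 0) + O = (19, 0)

7P = (19, 0)


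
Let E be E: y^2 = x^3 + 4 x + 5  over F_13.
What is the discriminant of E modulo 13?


4 a^3 + 27 b^2 = 4*4^3 + 27*5^2 = 256 + 675 = 931
Delta = -16 * (931) = -14896
Delta mod 13 = 2

Delta = 2 (mod 13)


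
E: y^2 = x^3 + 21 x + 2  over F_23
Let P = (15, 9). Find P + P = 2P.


Doubling: s = (3 x1^2 + a) / (2 y1)
s = (3*15^2 + 21) / (2*9) mod 23 = 8
x3 = s^2 - 2 x1 mod 23 = 8^2 - 2*15 = 11
y3 = s (x1 - x3) - y1 mod 23 = 8 * (15 - 11) - 9 = 0

2P = (11, 0)


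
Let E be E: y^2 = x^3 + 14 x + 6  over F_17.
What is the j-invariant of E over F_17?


Delta = -16(4 a^3 + 27 b^2) mod 17 = 14
-1728 * (4 a)^3 = -1728 * (4*14)^3 mod 17 = 2
j = 2 * 14^(-1) mod 17 = 5

j = 5 (mod 17)


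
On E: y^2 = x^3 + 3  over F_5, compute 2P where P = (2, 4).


k = 2 = 10_2 (binary, LSB first: 01)
Double-and-add from P = (2, 4):
  bit 0 = 0: acc unchanged = O
  bit 1 = 1: acc = O + (2, 1) = (2, 1)

2P = (2, 1)


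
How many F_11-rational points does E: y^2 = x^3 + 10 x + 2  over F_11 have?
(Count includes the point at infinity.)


For each x in F_11, count y with y^2 = x^3 + 10 x + 2 mod 11:
  x = 3: RHS = 4, y in [2, 9]  -> 2 point(s)
  x = 5: RHS = 1, y in [1, 10]  -> 2 point(s)
  x = 6: RHS = 3, y in [5, 6]  -> 2 point(s)
  x = 8: RHS = 0, y in [0]  -> 1 point(s)
Affine points: 7. Add the point at infinity: total = 8.

#E(F_11) = 8


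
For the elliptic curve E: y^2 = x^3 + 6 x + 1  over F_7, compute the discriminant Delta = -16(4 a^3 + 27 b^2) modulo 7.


4 a^3 + 27 b^2 = 4*6^3 + 27*1^2 = 864 + 27 = 891
Delta = -16 * (891) = -14256
Delta mod 7 = 3

Delta = 3 (mod 7)


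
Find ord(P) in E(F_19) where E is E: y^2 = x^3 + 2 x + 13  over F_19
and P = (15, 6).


Compute successive multiples of P until we hit O:
  1P = (15, 6)
  2P = (9, 0)
  3P = (15, 13)
  4P = O

ord(P) = 4


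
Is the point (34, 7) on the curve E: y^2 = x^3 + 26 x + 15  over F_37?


Check whether y^2 = x^3 + 26 x + 15 (mod 37) for (x, y) = (34, 7).
LHS: y^2 = 7^2 mod 37 = 12
RHS: x^3 + 26 x + 15 = 34^3 + 26*34 + 15 mod 37 = 21
LHS != RHS

No, not on the curve


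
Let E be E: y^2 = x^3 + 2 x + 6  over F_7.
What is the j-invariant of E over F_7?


Delta = -16(4 a^3 + 27 b^2) mod 7 = 1
-1728 * (4 a)^3 = -1728 * (4*2)^3 mod 7 = 1
j = 1 * 1^(-1) mod 7 = 1

j = 1 (mod 7)


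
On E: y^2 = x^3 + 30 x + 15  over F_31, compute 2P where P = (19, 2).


Doubling: s = (3 x1^2 + a) / (2 y1)
s = (3*19^2 + 30) / (2*2) mod 31 = 7
x3 = s^2 - 2 x1 mod 31 = 7^2 - 2*19 = 11
y3 = s (x1 - x3) - y1 mod 31 = 7 * (19 - 11) - 2 = 23

2P = (11, 23)


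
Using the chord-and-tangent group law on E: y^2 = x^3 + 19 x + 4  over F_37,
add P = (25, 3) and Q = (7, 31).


P != Q, so use the chord formula.
s = (y2 - y1) / (x2 - x1) = (28) / (19) mod 37 = 19
x3 = s^2 - x1 - x2 mod 37 = 19^2 - 25 - 7 = 33
y3 = s (x1 - x3) - y1 mod 37 = 19 * (25 - 33) - 3 = 30

P + Q = (33, 30)


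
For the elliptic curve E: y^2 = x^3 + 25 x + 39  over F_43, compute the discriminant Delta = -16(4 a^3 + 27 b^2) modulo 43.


4 a^3 + 27 b^2 = 4*25^3 + 27*39^2 = 62500 + 41067 = 103567
Delta = -16 * (103567) = -1657072
Delta mod 43 = 19

Delta = 19 (mod 43)


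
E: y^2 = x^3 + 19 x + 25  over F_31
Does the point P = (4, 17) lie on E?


Check whether y^2 = x^3 + 19 x + 25 (mod 31) for (x, y) = (4, 17).
LHS: y^2 = 17^2 mod 31 = 10
RHS: x^3 + 19 x + 25 = 4^3 + 19*4 + 25 mod 31 = 10
LHS = RHS

Yes, on the curve


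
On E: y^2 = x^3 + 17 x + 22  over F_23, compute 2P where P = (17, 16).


Doubling: s = (3 x1^2 + a) / (2 y1)
s = (3*17^2 + 17) / (2*16) mod 23 = 19
x3 = s^2 - 2 x1 mod 23 = 19^2 - 2*17 = 5
y3 = s (x1 - x3) - y1 mod 23 = 19 * (17 - 5) - 16 = 5

2P = (5, 5)


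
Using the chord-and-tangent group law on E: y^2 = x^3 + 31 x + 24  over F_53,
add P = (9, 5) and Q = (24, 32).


P != Q, so use the chord formula.
s = (y2 - y1) / (x2 - x1) = (27) / (15) mod 53 = 23
x3 = s^2 - x1 - x2 mod 53 = 23^2 - 9 - 24 = 19
y3 = s (x1 - x3) - y1 mod 53 = 23 * (9 - 19) - 5 = 30

P + Q = (19, 30)


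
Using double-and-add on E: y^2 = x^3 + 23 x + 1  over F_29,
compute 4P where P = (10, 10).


k = 4 = 100_2 (binary, LSB first: 001)
Double-and-add from P = (10, 10):
  bit 0 = 0: acc unchanged = O
  bit 1 = 0: acc unchanged = O
  bit 2 = 1: acc = O + (10, 19) = (10, 19)

4P = (10, 19)


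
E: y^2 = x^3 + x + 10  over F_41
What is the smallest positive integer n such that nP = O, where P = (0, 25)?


Compute successive multiples of P until we hit O:
  1P = (0, 25)
  2P = (40, 7)
  3P = (38, 29)
  4P = (23, 33)
  5P = (2, 26)
  6P = (29, 22)
  7P = (30, 29)
  8P = (3, 32)
  ... (continuing to 24P)
  24P = O

ord(P) = 24


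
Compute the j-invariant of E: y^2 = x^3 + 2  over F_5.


Delta = -16(4 a^3 + 27 b^2) mod 5 = 2
-1728 * (4 a)^3 = -1728 * (4*0)^3 mod 5 = 0
j = 0 * 2^(-1) mod 5 = 0

j = 0 (mod 5)


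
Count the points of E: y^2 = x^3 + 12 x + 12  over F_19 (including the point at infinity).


For each x in F_19, count y with y^2 = x^3 + 12 x + 12 mod 19:
  x = 1: RHS = 6, y in [5, 14]  -> 2 point(s)
  x = 2: RHS = 6, y in [5, 14]  -> 2 point(s)
  x = 5: RHS = 7, y in [8, 11]  -> 2 point(s)
  x = 10: RHS = 11, y in [7, 12]  -> 2 point(s)
  x = 13: RHS = 9, y in [3, 16]  -> 2 point(s)
  x = 14: RHS = 17, y in [6, 13]  -> 2 point(s)
  x = 16: RHS = 6, y in [5, 14]  -> 2 point(s)
Affine points: 14. Add the point at infinity: total = 15.

#E(F_19) = 15


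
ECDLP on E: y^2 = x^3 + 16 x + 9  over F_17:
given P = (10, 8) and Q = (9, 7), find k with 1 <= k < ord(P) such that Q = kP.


Enumerate multiples of P until we hit Q = (9, 7):
  1P = (10, 8)
  2P = (12, 12)
  3P = (16, 14)
  4P = (9, 10)
  5P = (2, 10)
  6P = (4, 16)
  7P = (1, 14)
  8P = (14, 6)
  9P = (6, 7)
  10P = (0, 3)
  11P = (3, 4)
  12P = (13, 0)
  13P = (3, 13)
  14P = (0, 14)
  15P = (6, 10)
  16P = (14, 11)
  17P = (1, 3)
  18P = (4, 1)
  19P = (2, 7)
  20P = (9, 7)
Match found at i = 20.

k = 20


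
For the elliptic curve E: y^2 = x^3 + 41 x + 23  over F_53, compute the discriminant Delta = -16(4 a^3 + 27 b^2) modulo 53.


4 a^3 + 27 b^2 = 4*41^3 + 27*23^2 = 275684 + 14283 = 289967
Delta = -16 * (289967) = -4639472
Delta mod 53 = 42

Delta = 42 (mod 53)


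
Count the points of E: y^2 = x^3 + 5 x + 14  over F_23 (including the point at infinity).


For each x in F_23, count y with y^2 = x^3 + 5 x + 14 mod 23:
  x = 2: RHS = 9, y in [3, 20]  -> 2 point(s)
  x = 4: RHS = 6, y in [11, 12]  -> 2 point(s)
  x = 5: RHS = 3, y in [7, 16]  -> 2 point(s)
  x = 7: RHS = 1, y in [1, 22]  -> 2 point(s)
  x = 9: RHS = 6, y in [11, 12]  -> 2 point(s)
  x = 10: RHS = 6, y in [11, 12]  -> 2 point(s)
  x = 12: RHS = 8, y in [10, 13]  -> 2 point(s)
  x = 16: RHS = 4, y in [2, 21]  -> 2 point(s)
  x = 18: RHS = 2, y in [5, 18]  -> 2 point(s)
  x = 20: RHS = 18, y in [8, 15]  -> 2 point(s)
  x = 22: RHS = 8, y in [10, 13]  -> 2 point(s)
Affine points: 22. Add the point at infinity: total = 23.

#E(F_23) = 23


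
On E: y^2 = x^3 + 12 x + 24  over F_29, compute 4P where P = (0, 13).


k = 4 = 100_2 (binary, LSB first: 001)
Double-and-add from P = (0, 13):
  bit 0 = 0: acc unchanged = O
  bit 1 = 0: acc unchanged = O
  bit 2 = 1: acc = O + (4, 22) = (4, 22)

4P = (4, 22)


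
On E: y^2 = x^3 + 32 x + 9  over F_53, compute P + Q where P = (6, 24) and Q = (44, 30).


P != Q, so use the chord formula.
s = (y2 - y1) / (x2 - x1) = (6) / (38) mod 53 = 42
x3 = s^2 - x1 - x2 mod 53 = 42^2 - 6 - 44 = 18
y3 = s (x1 - x3) - y1 mod 53 = 42 * (6 - 18) - 24 = 2

P + Q = (18, 2)


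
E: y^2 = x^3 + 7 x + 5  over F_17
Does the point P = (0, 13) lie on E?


Check whether y^2 = x^3 + 7 x + 5 (mod 17) for (x, y) = (0, 13).
LHS: y^2 = 13^2 mod 17 = 16
RHS: x^3 + 7 x + 5 = 0^3 + 7*0 + 5 mod 17 = 5
LHS != RHS

No, not on the curve


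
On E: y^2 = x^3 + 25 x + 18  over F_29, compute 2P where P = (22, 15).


Doubling: s = (3 x1^2 + a) / (2 y1)
s = (3*22^2 + 25) / (2*15) mod 29 = 27
x3 = s^2 - 2 x1 mod 29 = 27^2 - 2*22 = 18
y3 = s (x1 - x3) - y1 mod 29 = 27 * (22 - 18) - 15 = 6

2P = (18, 6)


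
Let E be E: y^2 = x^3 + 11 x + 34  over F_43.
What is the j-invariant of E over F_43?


Delta = -16(4 a^3 + 27 b^2) mod 43 = 9
-1728 * (4 a)^3 = -1728 * (4*11)^3 mod 43 = 35
j = 35 * 9^(-1) mod 43 = 23

j = 23 (mod 43)


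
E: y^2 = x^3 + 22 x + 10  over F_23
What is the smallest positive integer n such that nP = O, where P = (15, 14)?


Compute successive multiples of P until we hit O:
  1P = (15, 14)
  2P = (6, 17)
  3P = (20, 3)
  4P = (14, 16)
  5P = (21, 21)
  6P = (12, 1)
  7P = (2, 4)
  8P = (7, 1)
  ... (continuing to 23P)
  23P = O

ord(P) = 23


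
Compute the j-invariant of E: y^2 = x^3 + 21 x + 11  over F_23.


Delta = -16(4 a^3 + 27 b^2) mod 23 = 13
-1728 * (4 a)^3 = -1728 * (4*21)^3 mod 23 = 18
j = 18 * 13^(-1) mod 23 = 12

j = 12 (mod 23)


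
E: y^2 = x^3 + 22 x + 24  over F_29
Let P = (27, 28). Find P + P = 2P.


Doubling: s = (3 x1^2 + a) / (2 y1)
s = (3*27^2 + 22) / (2*28) mod 29 = 12
x3 = s^2 - 2 x1 mod 29 = 12^2 - 2*27 = 3
y3 = s (x1 - x3) - y1 mod 29 = 12 * (27 - 3) - 28 = 28

2P = (3, 28)


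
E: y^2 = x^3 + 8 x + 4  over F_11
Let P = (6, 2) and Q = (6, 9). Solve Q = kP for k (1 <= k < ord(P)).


Enumerate multiples of P until we hit Q = (6, 9):
  1P = (6, 2)
  2P = (4, 1)
  3P = (4, 10)
  4P = (6, 9)
Match found at i = 4.

k = 4


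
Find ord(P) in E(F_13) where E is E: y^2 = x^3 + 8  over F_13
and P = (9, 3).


Compute successive multiples of P until we hit O:
  1P = (9, 3)
  2P = (7, 0)
  3P = (9, 10)
  4P = O

ord(P) = 4


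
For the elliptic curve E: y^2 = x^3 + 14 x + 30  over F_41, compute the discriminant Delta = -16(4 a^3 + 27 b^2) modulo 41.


4 a^3 + 27 b^2 = 4*14^3 + 27*30^2 = 10976 + 24300 = 35276
Delta = -16 * (35276) = -564416
Delta mod 41 = 31

Delta = 31 (mod 41)


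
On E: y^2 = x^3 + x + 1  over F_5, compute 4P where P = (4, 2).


k = 4 = 100_2 (binary, LSB first: 001)
Double-and-add from P = (4, 2):
  bit 0 = 0: acc unchanged = O
  bit 1 = 0: acc unchanged = O
  bit 2 = 1: acc = O + (0, 4) = (0, 4)

4P = (0, 4)


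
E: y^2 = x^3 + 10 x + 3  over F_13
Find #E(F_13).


For each x in F_13, count y with y^2 = x^3 + 10 x + 3 mod 13:
  x = 0: RHS = 3, y in [4, 9]  -> 2 point(s)
  x = 1: RHS = 1, y in [1, 12]  -> 2 point(s)
  x = 4: RHS = 3, y in [4, 9]  -> 2 point(s)
  x = 5: RHS = 9, y in [3, 10]  -> 2 point(s)
  x = 7: RHS = 0, y in [0]  -> 1 point(s)
  x = 8: RHS = 10, y in [6, 7]  -> 2 point(s)
  x = 9: RHS = 3, y in [4, 9]  -> 2 point(s)
  x = 11: RHS = 1, y in [1, 12]  -> 2 point(s)
Affine points: 15. Add the point at infinity: total = 16.

#E(F_13) = 16


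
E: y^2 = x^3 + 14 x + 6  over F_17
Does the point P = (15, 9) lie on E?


Check whether y^2 = x^3 + 14 x + 6 (mod 17) for (x, y) = (15, 9).
LHS: y^2 = 9^2 mod 17 = 13
RHS: x^3 + 14 x + 6 = 15^3 + 14*15 + 6 mod 17 = 4
LHS != RHS

No, not on the curve


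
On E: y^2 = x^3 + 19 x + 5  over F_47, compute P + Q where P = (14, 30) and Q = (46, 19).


P != Q, so use the chord formula.
s = (y2 - y1) / (x2 - x1) = (36) / (32) mod 47 = 7
x3 = s^2 - x1 - x2 mod 47 = 7^2 - 14 - 46 = 36
y3 = s (x1 - x3) - y1 mod 47 = 7 * (14 - 36) - 30 = 4

P + Q = (36, 4)


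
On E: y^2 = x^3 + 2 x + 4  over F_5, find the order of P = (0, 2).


Compute successive multiples of P until we hit O:
  1P = (0, 2)
  2P = (4, 1)
  3P = (2, 1)
  4P = (2, 4)
  5P = (4, 4)
  6P = (0, 3)
  7P = O

ord(P) = 7


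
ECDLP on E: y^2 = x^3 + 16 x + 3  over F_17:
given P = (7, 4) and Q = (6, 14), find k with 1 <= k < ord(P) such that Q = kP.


Enumerate multiples of P until we hit Q = (6, 14):
  1P = (7, 4)
  2P = (12, 11)
  3P = (2, 3)
  4P = (6, 3)
  5P = (5, 15)
  6P = (14, 9)
  7P = (9, 14)
  8P = (9, 3)
  9P = (14, 8)
  10P = (5, 2)
  11P = (6, 14)
Match found at i = 11.

k = 11


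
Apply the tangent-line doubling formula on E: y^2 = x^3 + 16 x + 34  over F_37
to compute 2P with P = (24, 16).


Doubling: s = (3 x1^2 + a) / (2 y1)
s = (3*24^2 + 16) / (2*16) mod 37 = 36
x3 = s^2 - 2 x1 mod 37 = 36^2 - 2*24 = 27
y3 = s (x1 - x3) - y1 mod 37 = 36 * (24 - 27) - 16 = 24

2P = (27, 24)


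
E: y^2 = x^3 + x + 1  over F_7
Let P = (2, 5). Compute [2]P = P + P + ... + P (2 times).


k = 2 = 10_2 (binary, LSB first: 01)
Double-and-add from P = (2, 5):
  bit 0 = 0: acc unchanged = O
  bit 1 = 1: acc = O + (0, 6) = (0, 6)

2P = (0, 6)


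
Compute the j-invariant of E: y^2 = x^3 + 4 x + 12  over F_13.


Delta = -16(4 a^3 + 27 b^2) mod 13 = 9
-1728 * (4 a)^3 = -1728 * (4*4)^3 mod 13 = 1
j = 1 * 9^(-1) mod 13 = 3

j = 3 (mod 13)


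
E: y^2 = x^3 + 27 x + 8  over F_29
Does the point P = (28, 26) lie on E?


Check whether y^2 = x^3 + 27 x + 8 (mod 29) for (x, y) = (28, 26).
LHS: y^2 = 26^2 mod 29 = 9
RHS: x^3 + 27 x + 8 = 28^3 + 27*28 + 8 mod 29 = 9
LHS = RHS

Yes, on the curve


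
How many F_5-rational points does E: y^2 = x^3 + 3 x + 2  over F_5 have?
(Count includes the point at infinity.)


For each x in F_5, count y with y^2 = x^3 + 3 x + 2 mod 5:
  x = 1: RHS = 1, y in [1, 4]  -> 2 point(s)
  x = 2: RHS = 1, y in [1, 4]  -> 2 point(s)
Affine points: 4. Add the point at infinity: total = 5.

#E(F_5) = 5


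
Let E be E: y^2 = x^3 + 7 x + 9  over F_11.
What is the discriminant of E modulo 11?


4 a^3 + 27 b^2 = 4*7^3 + 27*9^2 = 1372 + 2187 = 3559
Delta = -16 * (3559) = -56944
Delta mod 11 = 3

Delta = 3 (mod 11)


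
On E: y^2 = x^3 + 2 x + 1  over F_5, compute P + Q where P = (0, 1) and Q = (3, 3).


P != Q, so use the chord formula.
s = (y2 - y1) / (x2 - x1) = (2) / (3) mod 5 = 4
x3 = s^2 - x1 - x2 mod 5 = 4^2 - 0 - 3 = 3
y3 = s (x1 - x3) - y1 mod 5 = 4 * (0 - 3) - 1 = 2

P + Q = (3, 2)


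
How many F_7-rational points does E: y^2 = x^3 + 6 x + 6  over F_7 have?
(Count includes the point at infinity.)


For each x in F_7, count y with y^2 = x^3 + 6 x + 6 mod 7:
  x = 3: RHS = 2, y in [3, 4]  -> 2 point(s)
  x = 5: RHS = 0, y in [0]  -> 1 point(s)
Affine points: 3. Add the point at infinity: total = 4.

#E(F_7) = 4


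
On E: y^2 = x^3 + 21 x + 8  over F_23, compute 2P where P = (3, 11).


Doubling: s = (3 x1^2 + a) / (2 y1)
s = (3*3^2 + 21) / (2*11) mod 23 = 21
x3 = s^2 - 2 x1 mod 23 = 21^2 - 2*3 = 21
y3 = s (x1 - x3) - y1 mod 23 = 21 * (3 - 21) - 11 = 2

2P = (21, 2)


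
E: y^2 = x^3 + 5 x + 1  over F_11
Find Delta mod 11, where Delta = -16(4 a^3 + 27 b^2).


4 a^3 + 27 b^2 = 4*5^3 + 27*1^2 = 500 + 27 = 527
Delta = -16 * (527) = -8432
Delta mod 11 = 5

Delta = 5 (mod 11)


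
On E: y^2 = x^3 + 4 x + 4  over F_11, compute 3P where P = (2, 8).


k = 3 = 11_2 (binary, LSB first: 11)
Double-and-add from P = (2, 8):
  bit 0 = 1: acc = O + (2, 8) = (2, 8)
  bit 1 = 1: acc = (2, 8) + (8, 8) = (1, 3)

3P = (1, 3)


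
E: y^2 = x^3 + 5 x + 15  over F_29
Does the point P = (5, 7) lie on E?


Check whether y^2 = x^3 + 5 x + 15 (mod 29) for (x, y) = (5, 7).
LHS: y^2 = 7^2 mod 29 = 20
RHS: x^3 + 5 x + 15 = 5^3 + 5*5 + 15 mod 29 = 20
LHS = RHS

Yes, on the curve


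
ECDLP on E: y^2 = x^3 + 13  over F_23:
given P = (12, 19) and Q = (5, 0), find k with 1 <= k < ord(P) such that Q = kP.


Enumerate multiples of P until we hit Q = (5, 0):
  1P = (12, 19)
  2P = (17, 21)
  3P = (19, 15)
  4P = (5, 0)
Match found at i = 4.

k = 4


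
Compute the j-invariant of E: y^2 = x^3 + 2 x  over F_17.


Delta = -16(4 a^3 + 27 b^2) mod 17 = 15
-1728 * (4 a)^3 = -1728 * (4*2)^3 mod 17 = 12
j = 12 * 15^(-1) mod 17 = 11

j = 11 (mod 17)


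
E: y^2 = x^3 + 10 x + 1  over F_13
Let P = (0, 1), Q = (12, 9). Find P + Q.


P != Q, so use the chord formula.
s = (y2 - y1) / (x2 - x1) = (8) / (12) mod 13 = 5
x3 = s^2 - x1 - x2 mod 13 = 5^2 - 0 - 12 = 0
y3 = s (x1 - x3) - y1 mod 13 = 5 * (0 - 0) - 1 = 12

P + Q = (0, 12)


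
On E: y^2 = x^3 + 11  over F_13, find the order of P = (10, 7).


Compute successive multiples of P until we hit O:
  1P = (10, 7)
  2P = (7, 9)
  3P = (8, 9)
  4P = (9, 5)
  5P = (11, 4)
  6P = (1, 5)
  7P = (12, 7)
  8P = (4, 6)
  ... (continuing to 19P)
  19P = O

ord(P) = 19


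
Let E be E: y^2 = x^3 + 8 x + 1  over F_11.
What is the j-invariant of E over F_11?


Delta = -16(4 a^3 + 27 b^2) mod 11 = 9
-1728 * (4 a)^3 = -1728 * (4*8)^3 mod 11 = 1
j = 1 * 9^(-1) mod 11 = 5

j = 5 (mod 11)


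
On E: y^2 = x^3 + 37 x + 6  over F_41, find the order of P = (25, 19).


Compute successive multiples of P until we hit O:
  1P = (25, 19)
  2P = (16, 26)
  3P = (33, 10)
  4P = (40, 3)
  5P = (38, 14)
  6P = (24, 9)
  7P = (10, 8)
  8P = (10, 33)
  ... (continuing to 15P)
  15P = O

ord(P) = 15


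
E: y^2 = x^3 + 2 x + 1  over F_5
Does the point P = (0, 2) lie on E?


Check whether y^2 = x^3 + 2 x + 1 (mod 5) for (x, y) = (0, 2).
LHS: y^2 = 2^2 mod 5 = 4
RHS: x^3 + 2 x + 1 = 0^3 + 2*0 + 1 mod 5 = 1
LHS != RHS

No, not on the curve


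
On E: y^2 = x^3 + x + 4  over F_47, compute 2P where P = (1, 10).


Doubling: s = (3 x1^2 + a) / (2 y1)
s = (3*1^2 + 1) / (2*10) mod 47 = 19
x3 = s^2 - 2 x1 mod 47 = 19^2 - 2*1 = 30
y3 = s (x1 - x3) - y1 mod 47 = 19 * (1 - 30) - 10 = 3

2P = (30, 3)


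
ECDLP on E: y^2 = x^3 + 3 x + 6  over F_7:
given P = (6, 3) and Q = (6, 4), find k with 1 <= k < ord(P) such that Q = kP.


Enumerate multiples of P until we hit Q = (6, 4):
  1P = (6, 3)
  2P = (3, 0)
  3P = (6, 4)
Match found at i = 3.

k = 3


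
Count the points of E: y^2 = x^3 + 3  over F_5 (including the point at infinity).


For each x in F_5, count y with y^2 = x^3 + 0 x + 3 mod 5:
  x = 1: RHS = 4, y in [2, 3]  -> 2 point(s)
  x = 2: RHS = 1, y in [1, 4]  -> 2 point(s)
  x = 3: RHS = 0, y in [0]  -> 1 point(s)
Affine points: 5. Add the point at infinity: total = 6.

#E(F_5) = 6


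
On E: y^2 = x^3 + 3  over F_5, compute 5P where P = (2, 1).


k = 5 = 101_2 (binary, LSB first: 101)
Double-and-add from P = (2, 1):
  bit 0 = 1: acc = O + (2, 1) = (2, 1)
  bit 1 = 0: acc unchanged = (2, 1)
  bit 2 = 1: acc = (2, 1) + (2, 1) = (2, 4)

5P = (2, 4)


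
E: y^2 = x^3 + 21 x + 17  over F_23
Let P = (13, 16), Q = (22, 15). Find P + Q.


P != Q, so use the chord formula.
s = (y2 - y1) / (x2 - x1) = (22) / (9) mod 23 = 5
x3 = s^2 - x1 - x2 mod 23 = 5^2 - 13 - 22 = 13
y3 = s (x1 - x3) - y1 mod 23 = 5 * (13 - 13) - 16 = 7

P + Q = (13, 7)


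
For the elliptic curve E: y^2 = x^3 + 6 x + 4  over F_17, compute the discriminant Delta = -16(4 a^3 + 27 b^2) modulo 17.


4 a^3 + 27 b^2 = 4*6^3 + 27*4^2 = 864 + 432 = 1296
Delta = -16 * (1296) = -20736
Delta mod 17 = 4

Delta = 4 (mod 17)


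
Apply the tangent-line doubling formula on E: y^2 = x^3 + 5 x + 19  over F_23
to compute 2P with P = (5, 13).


Doubling: s = (3 x1^2 + a) / (2 y1)
s = (3*5^2 + 5) / (2*13) mod 23 = 19
x3 = s^2 - 2 x1 mod 23 = 19^2 - 2*5 = 6
y3 = s (x1 - x3) - y1 mod 23 = 19 * (5 - 6) - 13 = 14

2P = (6, 14)


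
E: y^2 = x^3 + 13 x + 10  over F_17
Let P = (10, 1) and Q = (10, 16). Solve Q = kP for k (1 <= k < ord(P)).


Enumerate multiples of P until we hit Q = (10, 16):
  1P = (10, 1)
  2P = (5, 8)
  3P = (6, 7)
  4P = (16, 8)
  5P = (7, 11)
  6P = (13, 9)
  7P = (3, 12)
  8P = (3, 5)
  9P = (13, 8)
  10P = (7, 6)
  11P = (16, 9)
  12P = (6, 10)
  13P = (5, 9)
  14P = (10, 16)
Match found at i = 14.

k = 14


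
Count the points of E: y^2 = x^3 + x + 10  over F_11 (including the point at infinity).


For each x in F_11, count y with y^2 = x^3 + 1 x + 10 mod 11:
  x = 1: RHS = 1, y in [1, 10]  -> 2 point(s)
  x = 2: RHS = 9, y in [3, 8]  -> 2 point(s)
  x = 4: RHS = 1, y in [1, 10]  -> 2 point(s)
  x = 6: RHS = 1, y in [1, 10]  -> 2 point(s)
  x = 9: RHS = 0, y in [0]  -> 1 point(s)
Affine points: 9. Add the point at infinity: total = 10.

#E(F_11) = 10


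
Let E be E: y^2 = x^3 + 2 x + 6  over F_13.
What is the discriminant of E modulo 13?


4 a^3 + 27 b^2 = 4*2^3 + 27*6^2 = 32 + 972 = 1004
Delta = -16 * (1004) = -16064
Delta mod 13 = 4

Delta = 4 (mod 13)


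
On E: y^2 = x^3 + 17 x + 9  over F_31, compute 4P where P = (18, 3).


k = 4 = 100_2 (binary, LSB first: 001)
Double-and-add from P = (18, 3):
  bit 0 = 0: acc unchanged = O
  bit 1 = 0: acc unchanged = O
  bit 2 = 1: acc = O + (27, 1) = (27, 1)

4P = (27, 1)


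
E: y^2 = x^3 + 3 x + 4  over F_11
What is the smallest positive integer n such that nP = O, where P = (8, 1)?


Compute successive multiples of P until we hit O:
  1P = (8, 1)
  2P = (0, 9)
  3P = (4, 6)
  4P = (4, 5)
  5P = (0, 2)
  6P = (8, 10)
  7P = O

ord(P) = 7


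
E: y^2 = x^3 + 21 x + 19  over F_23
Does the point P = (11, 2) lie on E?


Check whether y^2 = x^3 + 21 x + 19 (mod 23) for (x, y) = (11, 2).
LHS: y^2 = 2^2 mod 23 = 4
RHS: x^3 + 21 x + 19 = 11^3 + 21*11 + 19 mod 23 = 17
LHS != RHS

No, not on the curve


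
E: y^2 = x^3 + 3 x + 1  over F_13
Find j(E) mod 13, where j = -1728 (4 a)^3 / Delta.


Delta = -16(4 a^3 + 27 b^2) mod 13 = 11
-1728 * (4 a)^3 = -1728 * (4*3)^3 mod 13 = 12
j = 12 * 11^(-1) mod 13 = 7

j = 7 (mod 13)


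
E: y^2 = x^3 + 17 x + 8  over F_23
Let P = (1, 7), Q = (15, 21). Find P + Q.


P != Q, so use the chord formula.
s = (y2 - y1) / (x2 - x1) = (14) / (14) mod 23 = 1
x3 = s^2 - x1 - x2 mod 23 = 1^2 - 1 - 15 = 8
y3 = s (x1 - x3) - y1 mod 23 = 1 * (1 - 8) - 7 = 9

P + Q = (8, 9)


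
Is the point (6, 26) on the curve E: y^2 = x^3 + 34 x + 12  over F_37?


Check whether y^2 = x^3 + 34 x + 12 (mod 37) for (x, y) = (6, 26).
LHS: y^2 = 26^2 mod 37 = 10
RHS: x^3 + 34 x + 12 = 6^3 + 34*6 + 12 mod 37 = 25
LHS != RHS

No, not on the curve


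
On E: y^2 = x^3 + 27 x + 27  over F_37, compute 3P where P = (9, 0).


k = 3 = 11_2 (binary, LSB first: 11)
Double-and-add from P = (9, 0):
  bit 0 = 1: acc = O + (9, 0) = (9, 0)
  bit 1 = 1: acc = (9, 0) + O = (9, 0)

3P = (9, 0)


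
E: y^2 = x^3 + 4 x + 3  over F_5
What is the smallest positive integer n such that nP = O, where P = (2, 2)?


Compute successive multiples of P until we hit O:
  1P = (2, 2)
  2P = (2, 3)
  3P = O

ord(P) = 3


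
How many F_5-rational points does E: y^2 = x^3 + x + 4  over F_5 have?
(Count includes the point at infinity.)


For each x in F_5, count y with y^2 = x^3 + 1 x + 4 mod 5:
  x = 0: RHS = 4, y in [2, 3]  -> 2 point(s)
  x = 1: RHS = 1, y in [1, 4]  -> 2 point(s)
  x = 2: RHS = 4, y in [2, 3]  -> 2 point(s)
  x = 3: RHS = 4, y in [2, 3]  -> 2 point(s)
Affine points: 8. Add the point at infinity: total = 9.

#E(F_5) = 9


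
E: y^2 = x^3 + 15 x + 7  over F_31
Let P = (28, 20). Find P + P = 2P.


Doubling: s = (3 x1^2 + a) / (2 y1)
s = (3*28^2 + 15) / (2*20) mod 31 = 15
x3 = s^2 - 2 x1 mod 31 = 15^2 - 2*28 = 14
y3 = s (x1 - x3) - y1 mod 31 = 15 * (28 - 14) - 20 = 4

2P = (14, 4)


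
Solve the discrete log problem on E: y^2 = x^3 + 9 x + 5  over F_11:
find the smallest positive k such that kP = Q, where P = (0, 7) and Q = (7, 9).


Enumerate multiples of P until we hit Q = (7, 9):
  1P = (0, 7)
  2P = (9, 10)
  3P = (7, 9)
Match found at i = 3.

k = 3


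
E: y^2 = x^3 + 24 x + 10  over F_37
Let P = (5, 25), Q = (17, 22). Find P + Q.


P != Q, so use the chord formula.
s = (y2 - y1) / (x2 - x1) = (34) / (12) mod 37 = 9
x3 = s^2 - x1 - x2 mod 37 = 9^2 - 5 - 17 = 22
y3 = s (x1 - x3) - y1 mod 37 = 9 * (5 - 22) - 25 = 7

P + Q = (22, 7)


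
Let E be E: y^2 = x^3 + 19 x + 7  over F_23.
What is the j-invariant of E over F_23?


Delta = -16(4 a^3 + 27 b^2) mod 23 = 17
-1728 * (4 a)^3 = -1728 * (4*19)^3 mod 23 = 6
j = 6 * 17^(-1) mod 23 = 22

j = 22 (mod 23)


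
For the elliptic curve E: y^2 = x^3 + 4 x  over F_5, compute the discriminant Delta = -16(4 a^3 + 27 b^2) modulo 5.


4 a^3 + 27 b^2 = 4*4^3 + 27*0^2 = 256 + 0 = 256
Delta = -16 * (256) = -4096
Delta mod 5 = 4

Delta = 4 (mod 5)


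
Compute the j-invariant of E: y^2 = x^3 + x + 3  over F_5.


Delta = -16(4 a^3 + 27 b^2) mod 5 = 3
-1728 * (4 a)^3 = -1728 * (4*1)^3 mod 5 = 3
j = 3 * 3^(-1) mod 5 = 1

j = 1 (mod 5)


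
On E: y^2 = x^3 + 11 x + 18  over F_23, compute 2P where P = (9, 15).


Doubling: s = (3 x1^2 + a) / (2 y1)
s = (3*9^2 + 11) / (2*15) mod 23 = 10
x3 = s^2 - 2 x1 mod 23 = 10^2 - 2*9 = 13
y3 = s (x1 - x3) - y1 mod 23 = 10 * (9 - 13) - 15 = 14

2P = (13, 14)


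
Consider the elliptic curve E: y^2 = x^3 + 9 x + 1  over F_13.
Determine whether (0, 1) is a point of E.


Check whether y^2 = x^3 + 9 x + 1 (mod 13) for (x, y) = (0, 1).
LHS: y^2 = 1^2 mod 13 = 1
RHS: x^3 + 9 x + 1 = 0^3 + 9*0 + 1 mod 13 = 1
LHS = RHS

Yes, on the curve


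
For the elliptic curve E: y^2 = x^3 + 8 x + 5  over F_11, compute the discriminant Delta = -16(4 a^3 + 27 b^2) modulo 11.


4 a^3 + 27 b^2 = 4*8^3 + 27*5^2 = 2048 + 675 = 2723
Delta = -16 * (2723) = -43568
Delta mod 11 = 3

Delta = 3 (mod 11)


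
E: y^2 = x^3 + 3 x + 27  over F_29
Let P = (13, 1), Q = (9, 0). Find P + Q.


P != Q, so use the chord formula.
s = (y2 - y1) / (x2 - x1) = (28) / (25) mod 29 = 22
x3 = s^2 - x1 - x2 mod 29 = 22^2 - 13 - 9 = 27
y3 = s (x1 - x3) - y1 mod 29 = 22 * (13 - 27) - 1 = 10

P + Q = (27, 10)


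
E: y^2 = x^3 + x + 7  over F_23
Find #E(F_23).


For each x in F_23, count y with y^2 = x^3 + 1 x + 7 mod 23:
  x = 1: RHS = 9, y in [3, 20]  -> 2 point(s)
  x = 4: RHS = 6, y in [11, 12]  -> 2 point(s)
  x = 7: RHS = 12, y in [9, 14]  -> 2 point(s)
  x = 9: RHS = 9, y in [3, 20]  -> 2 point(s)
  x = 13: RHS = 9, y in [3, 20]  -> 2 point(s)
  x = 15: RHS = 16, y in [4, 19]  -> 2 point(s)
  x = 16: RHS = 2, y in [5, 18]  -> 2 point(s)
  x = 19: RHS = 8, y in [10, 13]  -> 2 point(s)
  x = 20: RHS = 0, y in [0]  -> 1 point(s)
Affine points: 17. Add the point at infinity: total = 18.

#E(F_23) = 18


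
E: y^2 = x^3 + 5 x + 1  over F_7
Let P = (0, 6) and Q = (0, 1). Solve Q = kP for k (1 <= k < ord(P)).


Enumerate multiples of P until we hit Q = (0, 1):
  1P = (0, 6)
  2P = (1, 0)
  3P = (0, 1)
Match found at i = 3.

k = 3


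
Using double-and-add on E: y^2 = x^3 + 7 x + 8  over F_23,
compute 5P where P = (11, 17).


k = 5 = 101_2 (binary, LSB first: 101)
Double-and-add from P = (11, 17):
  bit 0 = 1: acc = O + (11, 17) = (11, 17)
  bit 1 = 0: acc unchanged = (11, 17)
  bit 2 = 1: acc = (11, 17) + (12, 16) = (1, 19)

5P = (1, 19)


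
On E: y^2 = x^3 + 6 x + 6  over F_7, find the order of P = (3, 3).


Compute successive multiples of P until we hit O:
  1P = (3, 3)
  2P = (5, 0)
  3P = (3, 4)
  4P = O

ord(P) = 4


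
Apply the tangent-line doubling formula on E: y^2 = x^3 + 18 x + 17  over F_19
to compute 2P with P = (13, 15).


Doubling: s = (3 x1^2 + a) / (2 y1)
s = (3*13^2 + 18) / (2*15) mod 19 = 8
x3 = s^2 - 2 x1 mod 19 = 8^2 - 2*13 = 0
y3 = s (x1 - x3) - y1 mod 19 = 8 * (13 - 0) - 15 = 13

2P = (0, 13)
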